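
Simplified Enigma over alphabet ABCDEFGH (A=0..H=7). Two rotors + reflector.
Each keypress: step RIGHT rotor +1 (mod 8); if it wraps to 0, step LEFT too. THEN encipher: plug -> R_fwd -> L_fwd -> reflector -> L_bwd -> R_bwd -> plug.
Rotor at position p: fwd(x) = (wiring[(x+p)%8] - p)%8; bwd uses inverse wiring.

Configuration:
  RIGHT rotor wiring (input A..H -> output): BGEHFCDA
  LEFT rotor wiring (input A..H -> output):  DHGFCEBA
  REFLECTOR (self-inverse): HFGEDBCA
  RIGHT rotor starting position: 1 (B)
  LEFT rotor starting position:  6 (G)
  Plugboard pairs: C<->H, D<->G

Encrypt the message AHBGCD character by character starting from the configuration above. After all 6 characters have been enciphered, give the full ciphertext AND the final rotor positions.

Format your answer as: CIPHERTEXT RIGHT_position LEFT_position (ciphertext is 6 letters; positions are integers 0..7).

Char 1 ('A'): step: R->2, L=6; A->plug->A->R->C->L->F->refl->B->L'->D->R'->C->plug->H
Char 2 ('H'): step: R->3, L=6; H->plug->C->R->H->L->G->refl->C->L'->B->R'->H->plug->C
Char 3 ('B'): step: R->4, L=6; B->plug->B->R->G->L->E->refl->D->L'->A->R'->G->plug->D
Char 4 ('G'): step: R->5, L=6; G->plug->D->R->E->L->A->refl->H->L'->F->R'->A->plug->A
Char 5 ('C'): step: R->6, L=6; C->plug->H->R->E->L->A->refl->H->L'->F->R'->A->plug->A
Char 6 ('D'): step: R->7, L=6; D->plug->G->R->D->L->B->refl->F->L'->C->R'->B->plug->B
Final: ciphertext=HCDAAB, RIGHT=7, LEFT=6

Answer: HCDAAB 7 6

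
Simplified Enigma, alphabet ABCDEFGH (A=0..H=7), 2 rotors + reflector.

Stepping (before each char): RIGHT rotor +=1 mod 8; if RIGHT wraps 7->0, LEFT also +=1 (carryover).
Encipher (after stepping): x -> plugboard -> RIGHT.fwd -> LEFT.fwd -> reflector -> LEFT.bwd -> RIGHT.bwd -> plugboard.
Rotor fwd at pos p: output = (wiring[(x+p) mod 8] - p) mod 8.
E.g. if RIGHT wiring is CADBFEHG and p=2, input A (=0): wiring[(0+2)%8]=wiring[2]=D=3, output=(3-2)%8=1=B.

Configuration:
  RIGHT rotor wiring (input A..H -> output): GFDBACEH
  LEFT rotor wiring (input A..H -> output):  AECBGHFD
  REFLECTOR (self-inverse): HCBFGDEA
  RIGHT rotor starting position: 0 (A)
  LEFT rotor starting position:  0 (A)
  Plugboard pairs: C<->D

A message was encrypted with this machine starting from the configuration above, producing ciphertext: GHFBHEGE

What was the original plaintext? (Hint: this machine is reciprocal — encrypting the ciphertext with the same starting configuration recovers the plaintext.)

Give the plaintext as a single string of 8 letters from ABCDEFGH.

Answer: CEGGDDED

Derivation:
Char 1 ('G'): step: R->1, L=0; G->plug->G->R->G->L->F->refl->D->L'->H->R'->D->plug->C
Char 2 ('H'): step: R->2, L=0; H->plug->H->R->D->L->B->refl->C->L'->C->R'->E->plug->E
Char 3 ('F'): step: R->3, L=0; F->plug->F->R->D->L->B->refl->C->L'->C->R'->G->plug->G
Char 4 ('B'): step: R->4, L=0; B->plug->B->R->G->L->F->refl->D->L'->H->R'->G->plug->G
Char 5 ('H'): step: R->5, L=0; H->plug->H->R->D->L->B->refl->C->L'->C->R'->C->plug->D
Char 6 ('E'): step: R->6, L=0; E->plug->E->R->F->L->H->refl->A->L'->A->R'->C->plug->D
Char 7 ('G'): step: R->7, L=0; G->plug->G->R->D->L->B->refl->C->L'->C->R'->E->plug->E
Char 8 ('E'): step: R->0, L->1 (L advanced); E->plug->E->R->A->L->D->refl->F->L'->D->R'->C->plug->D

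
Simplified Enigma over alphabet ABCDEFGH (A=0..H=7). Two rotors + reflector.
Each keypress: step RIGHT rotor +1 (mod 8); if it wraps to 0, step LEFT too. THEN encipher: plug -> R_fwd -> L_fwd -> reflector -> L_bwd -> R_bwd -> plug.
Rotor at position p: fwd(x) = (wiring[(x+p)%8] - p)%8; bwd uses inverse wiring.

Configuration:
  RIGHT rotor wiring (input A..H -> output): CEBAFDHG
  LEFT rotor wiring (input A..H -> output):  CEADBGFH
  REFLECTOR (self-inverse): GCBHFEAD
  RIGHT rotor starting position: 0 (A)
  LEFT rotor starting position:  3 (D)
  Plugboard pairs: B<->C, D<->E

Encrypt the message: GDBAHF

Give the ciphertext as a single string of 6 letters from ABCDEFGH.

Char 1 ('G'): step: R->1, L=3; G->plug->G->R->F->L->H->refl->D->L'->C->R'->E->plug->D
Char 2 ('D'): step: R->2, L=3; D->plug->E->R->F->L->H->refl->D->L'->C->R'->H->plug->H
Char 3 ('B'): step: R->3, L=3; B->plug->C->R->A->L->A->refl->G->L'->B->R'->G->plug->G
Char 4 ('A'): step: R->4, L=3; A->plug->A->R->B->L->G->refl->A->L'->A->R'->F->plug->F
Char 5 ('H'): step: R->5, L=3; H->plug->H->R->A->L->A->refl->G->L'->B->R'->C->plug->B
Char 6 ('F'): step: R->6, L=3; F->plug->F->R->C->L->D->refl->H->L'->F->R'->H->plug->H

Answer: DHGFBH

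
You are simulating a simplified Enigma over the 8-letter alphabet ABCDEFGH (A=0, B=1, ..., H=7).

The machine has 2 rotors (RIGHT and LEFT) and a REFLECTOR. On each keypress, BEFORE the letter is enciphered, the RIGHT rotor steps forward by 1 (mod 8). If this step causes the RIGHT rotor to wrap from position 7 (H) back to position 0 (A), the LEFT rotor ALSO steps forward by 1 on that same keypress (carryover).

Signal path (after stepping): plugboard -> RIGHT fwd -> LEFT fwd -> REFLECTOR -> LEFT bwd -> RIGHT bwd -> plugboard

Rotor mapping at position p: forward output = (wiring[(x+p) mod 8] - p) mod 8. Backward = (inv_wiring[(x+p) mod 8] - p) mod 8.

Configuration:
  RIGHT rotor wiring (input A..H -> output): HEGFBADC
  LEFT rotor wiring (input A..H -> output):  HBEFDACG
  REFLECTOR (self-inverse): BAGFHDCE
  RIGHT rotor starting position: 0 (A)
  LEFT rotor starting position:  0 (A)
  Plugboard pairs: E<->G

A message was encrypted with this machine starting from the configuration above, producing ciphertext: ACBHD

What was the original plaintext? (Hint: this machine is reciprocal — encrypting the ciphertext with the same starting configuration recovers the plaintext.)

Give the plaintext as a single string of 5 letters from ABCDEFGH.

Answer: CDGAE

Derivation:
Char 1 ('A'): step: R->1, L=0; A->plug->A->R->D->L->F->refl->D->L'->E->R'->C->plug->C
Char 2 ('C'): step: R->2, L=0; C->plug->C->R->H->L->G->refl->C->L'->G->R'->D->plug->D
Char 3 ('B'): step: R->3, L=0; B->plug->B->R->G->L->C->refl->G->L'->H->R'->E->plug->G
Char 4 ('H'): step: R->4, L=0; H->plug->H->R->B->L->B->refl->A->L'->F->R'->A->plug->A
Char 5 ('D'): step: R->5, L=0; D->plug->D->R->C->L->E->refl->H->L'->A->R'->G->plug->E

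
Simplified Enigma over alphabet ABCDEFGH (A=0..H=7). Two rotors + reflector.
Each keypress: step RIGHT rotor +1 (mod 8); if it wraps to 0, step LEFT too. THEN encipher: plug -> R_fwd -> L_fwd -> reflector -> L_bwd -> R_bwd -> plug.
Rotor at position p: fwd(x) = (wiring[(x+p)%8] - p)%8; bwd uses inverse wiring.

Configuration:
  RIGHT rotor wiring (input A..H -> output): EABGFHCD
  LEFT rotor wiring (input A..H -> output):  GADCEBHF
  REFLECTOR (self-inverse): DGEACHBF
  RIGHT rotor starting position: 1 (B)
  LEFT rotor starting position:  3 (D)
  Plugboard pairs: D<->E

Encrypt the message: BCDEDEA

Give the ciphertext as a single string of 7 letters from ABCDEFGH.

Char 1 ('B'): step: R->2, L=3; B->plug->B->R->E->L->C->refl->E->L'->D->R'->C->plug->C
Char 2 ('C'): step: R->3, L=3; C->plug->C->R->E->L->C->refl->E->L'->D->R'->A->plug->A
Char 3 ('D'): step: R->4, L=3; D->plug->E->R->A->L->H->refl->F->L'->G->R'->C->plug->C
Char 4 ('E'): step: R->5, L=3; E->plug->D->R->H->L->A->refl->D->L'->F->R'->B->plug->B
Char 5 ('D'): step: R->6, L=3; D->plug->E->R->D->L->E->refl->C->L'->E->R'->A->plug->A
Char 6 ('E'): step: R->7, L=3; E->plug->D->R->C->L->G->refl->B->L'->B->R'->C->plug->C
Char 7 ('A'): step: R->0, L->4 (L advanced); A->plug->A->R->E->L->C->refl->E->L'->F->R'->E->plug->D

Answer: CACBACD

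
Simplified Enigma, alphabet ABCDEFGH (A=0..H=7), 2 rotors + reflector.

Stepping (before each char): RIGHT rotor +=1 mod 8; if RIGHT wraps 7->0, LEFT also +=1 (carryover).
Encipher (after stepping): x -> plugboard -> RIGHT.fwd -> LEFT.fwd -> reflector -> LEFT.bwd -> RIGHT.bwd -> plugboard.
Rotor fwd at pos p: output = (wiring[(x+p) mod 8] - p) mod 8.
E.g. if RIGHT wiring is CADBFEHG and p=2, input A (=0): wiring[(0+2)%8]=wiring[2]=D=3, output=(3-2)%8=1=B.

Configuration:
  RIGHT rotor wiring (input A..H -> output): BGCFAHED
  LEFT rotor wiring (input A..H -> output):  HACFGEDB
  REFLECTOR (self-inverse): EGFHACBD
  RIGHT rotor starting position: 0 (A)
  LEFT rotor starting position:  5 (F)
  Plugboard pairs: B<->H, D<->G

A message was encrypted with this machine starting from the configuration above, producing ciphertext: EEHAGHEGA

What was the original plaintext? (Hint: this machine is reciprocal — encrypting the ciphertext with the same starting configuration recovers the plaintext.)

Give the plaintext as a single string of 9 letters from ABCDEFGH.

Answer: DCDCDCHAH

Derivation:
Char 1 ('E'): step: R->1, L=5; E->plug->E->R->G->L->A->refl->E->L'->C->R'->G->plug->D
Char 2 ('E'): step: R->2, L=5; E->plug->E->R->C->L->E->refl->A->L'->G->R'->C->plug->C
Char 3 ('H'): step: R->3, L=5; H->plug->B->R->F->L->F->refl->C->L'->D->R'->G->plug->D
Char 4 ('A'): step: R->4, L=5; A->plug->A->R->E->L->D->refl->H->L'->A->R'->C->plug->C
Char 5 ('G'): step: R->5, L=5; G->plug->D->R->E->L->D->refl->H->L'->A->R'->G->plug->D
Char 6 ('H'): step: R->6, L=5; H->plug->B->R->F->L->F->refl->C->L'->D->R'->C->plug->C
Char 7 ('E'): step: R->7, L=5; E->plug->E->R->G->L->A->refl->E->L'->C->R'->B->plug->H
Char 8 ('G'): step: R->0, L->6 (L advanced); G->plug->D->R->F->L->H->refl->D->L'->B->R'->A->plug->A
Char 9 ('A'): step: R->1, L=6; A->plug->A->R->F->L->H->refl->D->L'->B->R'->B->plug->H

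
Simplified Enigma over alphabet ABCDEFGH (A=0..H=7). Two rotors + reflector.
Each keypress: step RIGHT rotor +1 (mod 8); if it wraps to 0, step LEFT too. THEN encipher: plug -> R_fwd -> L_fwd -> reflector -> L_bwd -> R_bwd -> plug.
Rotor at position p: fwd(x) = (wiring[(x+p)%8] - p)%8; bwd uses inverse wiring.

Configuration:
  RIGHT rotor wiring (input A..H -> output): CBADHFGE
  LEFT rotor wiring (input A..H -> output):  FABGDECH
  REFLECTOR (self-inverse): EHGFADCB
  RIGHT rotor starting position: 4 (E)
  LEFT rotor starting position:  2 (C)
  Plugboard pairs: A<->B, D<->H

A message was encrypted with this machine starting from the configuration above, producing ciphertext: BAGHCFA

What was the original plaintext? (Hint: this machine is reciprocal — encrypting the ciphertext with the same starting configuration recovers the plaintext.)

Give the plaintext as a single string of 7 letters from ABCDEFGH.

Char 1 ('B'): step: R->5, L=2; B->plug->A->R->A->L->H->refl->B->L'->C->R'->H->plug->D
Char 2 ('A'): step: R->6, L=2; A->plug->B->R->G->L->D->refl->F->L'->F->R'->F->plug->F
Char 3 ('G'): step: R->7, L=2; G->plug->G->R->G->L->D->refl->F->L'->F->R'->A->plug->B
Char 4 ('H'): step: R->0, L->3 (L advanced); H->plug->D->R->D->L->H->refl->B->L'->C->R'->A->plug->B
Char 5 ('C'): step: R->1, L=3; C->plug->C->R->C->L->B->refl->H->L'->D->R'->G->plug->G
Char 6 ('F'): step: R->2, L=3; F->plug->F->R->C->L->B->refl->H->L'->D->R'->D->plug->H
Char 7 ('A'): step: R->3, L=3; A->plug->B->R->E->L->E->refl->A->L'->B->R'->E->plug->E

Answer: DFBBGHE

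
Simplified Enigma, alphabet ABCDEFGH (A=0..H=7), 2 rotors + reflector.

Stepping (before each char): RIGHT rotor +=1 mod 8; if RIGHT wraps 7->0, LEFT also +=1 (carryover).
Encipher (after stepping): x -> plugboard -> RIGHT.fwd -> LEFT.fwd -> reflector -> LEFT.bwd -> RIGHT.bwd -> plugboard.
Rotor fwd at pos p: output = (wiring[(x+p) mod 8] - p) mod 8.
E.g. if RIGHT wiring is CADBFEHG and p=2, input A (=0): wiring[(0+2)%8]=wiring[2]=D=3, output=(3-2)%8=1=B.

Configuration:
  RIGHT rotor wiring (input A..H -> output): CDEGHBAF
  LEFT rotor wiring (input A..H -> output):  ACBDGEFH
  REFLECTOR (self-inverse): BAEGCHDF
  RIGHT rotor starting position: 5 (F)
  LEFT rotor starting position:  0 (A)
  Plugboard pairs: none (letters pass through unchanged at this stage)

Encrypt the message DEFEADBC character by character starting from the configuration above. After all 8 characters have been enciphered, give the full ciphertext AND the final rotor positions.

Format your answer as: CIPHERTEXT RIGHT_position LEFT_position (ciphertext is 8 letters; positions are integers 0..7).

Answer: GAGHCEHG 5 1

Derivation:
Char 1 ('D'): step: R->6, L=0; D->plug->D->R->F->L->E->refl->C->L'->B->R'->G->plug->G
Char 2 ('E'): step: R->7, L=0; E->plug->E->R->H->L->H->refl->F->L'->G->R'->A->plug->A
Char 3 ('F'): step: R->0, L->1 (L advanced); F->plug->F->R->B->L->A->refl->B->L'->A->R'->G->plug->G
Char 4 ('E'): step: R->1, L=1; E->plug->E->R->A->L->B->refl->A->L'->B->R'->H->plug->H
Char 5 ('A'): step: R->2, L=1; A->plug->A->R->C->L->C->refl->E->L'->F->R'->C->plug->C
Char 6 ('D'): step: R->3, L=1; D->plug->D->R->F->L->E->refl->C->L'->C->R'->E->plug->E
Char 7 ('B'): step: R->4, L=1; B->plug->B->R->F->L->E->refl->C->L'->C->R'->H->plug->H
Char 8 ('C'): step: R->5, L=1; C->plug->C->R->A->L->B->refl->A->L'->B->R'->G->plug->G
Final: ciphertext=GAGHCEHG, RIGHT=5, LEFT=1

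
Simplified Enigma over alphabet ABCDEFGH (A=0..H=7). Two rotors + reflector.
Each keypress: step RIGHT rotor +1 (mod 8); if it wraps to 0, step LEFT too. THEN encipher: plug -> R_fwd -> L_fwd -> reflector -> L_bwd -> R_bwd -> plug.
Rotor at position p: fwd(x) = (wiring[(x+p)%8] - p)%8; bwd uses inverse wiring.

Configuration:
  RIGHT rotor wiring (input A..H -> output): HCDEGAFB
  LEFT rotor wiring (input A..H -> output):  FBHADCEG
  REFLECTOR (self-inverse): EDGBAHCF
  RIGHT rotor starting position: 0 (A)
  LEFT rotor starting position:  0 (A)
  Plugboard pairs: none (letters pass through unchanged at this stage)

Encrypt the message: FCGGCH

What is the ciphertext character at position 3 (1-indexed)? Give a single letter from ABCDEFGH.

Char 1 ('F'): step: R->1, L=0; F->plug->F->R->E->L->D->refl->B->L'->B->R'->A->plug->A
Char 2 ('C'): step: R->2, L=0; C->plug->C->R->E->L->D->refl->B->L'->B->R'->A->plug->A
Char 3 ('G'): step: R->3, L=0; G->plug->G->R->H->L->G->refl->C->L'->F->R'->C->plug->C

C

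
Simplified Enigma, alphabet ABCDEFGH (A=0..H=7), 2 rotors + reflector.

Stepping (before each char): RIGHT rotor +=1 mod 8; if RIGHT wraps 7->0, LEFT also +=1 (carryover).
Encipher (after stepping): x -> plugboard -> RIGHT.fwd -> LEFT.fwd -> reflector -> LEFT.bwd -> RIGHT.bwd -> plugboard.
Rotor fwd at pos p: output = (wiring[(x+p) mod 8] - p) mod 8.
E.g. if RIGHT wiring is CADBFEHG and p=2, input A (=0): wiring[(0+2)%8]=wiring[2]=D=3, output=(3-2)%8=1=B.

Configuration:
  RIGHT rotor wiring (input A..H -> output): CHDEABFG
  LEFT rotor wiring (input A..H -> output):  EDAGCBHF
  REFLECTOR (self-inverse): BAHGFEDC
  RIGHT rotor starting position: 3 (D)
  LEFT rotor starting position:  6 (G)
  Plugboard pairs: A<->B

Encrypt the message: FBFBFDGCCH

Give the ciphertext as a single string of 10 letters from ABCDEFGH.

Answer: ECHGBCHGDG

Derivation:
Char 1 ('F'): step: R->4, L=6; F->plug->F->R->D->L->F->refl->E->L'->G->R'->E->plug->E
Char 2 ('B'): step: R->5, L=6; B->plug->A->R->E->L->C->refl->H->L'->B->R'->C->plug->C
Char 3 ('F'): step: R->6, L=6; F->plug->F->R->G->L->E->refl->F->L'->D->R'->H->plug->H
Char 4 ('B'): step: R->7, L=6; B->plug->A->R->H->L->D->refl->G->L'->C->R'->G->plug->G
Char 5 ('F'): step: R->0, L->7 (L advanced); F->plug->F->R->B->L->F->refl->E->L'->C->R'->A->plug->B
Char 6 ('D'): step: R->1, L=7; D->plug->D->R->H->L->A->refl->B->L'->D->R'->C->plug->C
Char 7 ('G'): step: R->2, L=7; G->plug->G->R->A->L->G->refl->D->L'->F->R'->H->plug->H
Char 8 ('C'): step: R->3, L=7; C->plug->C->R->G->L->C->refl->H->L'->E->R'->G->plug->G
Char 9 ('C'): step: R->4, L=7; C->plug->C->R->B->L->F->refl->E->L'->C->R'->D->plug->D
Char 10 ('H'): step: R->5, L=7; H->plug->H->R->D->L->B->refl->A->L'->H->R'->G->plug->G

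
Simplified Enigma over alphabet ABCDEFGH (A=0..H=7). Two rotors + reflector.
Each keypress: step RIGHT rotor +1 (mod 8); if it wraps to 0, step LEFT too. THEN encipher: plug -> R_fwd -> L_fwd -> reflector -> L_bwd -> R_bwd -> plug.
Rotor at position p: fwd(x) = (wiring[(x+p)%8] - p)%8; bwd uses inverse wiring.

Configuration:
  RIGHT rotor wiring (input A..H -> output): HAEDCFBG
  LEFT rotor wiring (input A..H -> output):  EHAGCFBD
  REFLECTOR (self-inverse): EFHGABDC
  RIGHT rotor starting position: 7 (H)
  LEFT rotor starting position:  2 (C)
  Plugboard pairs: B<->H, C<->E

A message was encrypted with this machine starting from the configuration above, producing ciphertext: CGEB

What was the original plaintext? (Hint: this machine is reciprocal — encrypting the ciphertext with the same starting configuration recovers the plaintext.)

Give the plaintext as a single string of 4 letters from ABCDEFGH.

Char 1 ('C'): step: R->0, L->3 (L advanced); C->plug->E->R->C->L->C->refl->H->L'->B->R'->G->plug->G
Char 2 ('G'): step: R->1, L=3; G->plug->G->R->F->L->B->refl->F->L'->H->R'->A->plug->A
Char 3 ('E'): step: R->2, L=3; E->plug->C->R->A->L->D->refl->G->L'->D->R'->D->plug->D
Char 4 ('B'): step: R->3, L=3; B->plug->H->R->B->L->H->refl->C->L'->C->R'->C->plug->E

Answer: GADE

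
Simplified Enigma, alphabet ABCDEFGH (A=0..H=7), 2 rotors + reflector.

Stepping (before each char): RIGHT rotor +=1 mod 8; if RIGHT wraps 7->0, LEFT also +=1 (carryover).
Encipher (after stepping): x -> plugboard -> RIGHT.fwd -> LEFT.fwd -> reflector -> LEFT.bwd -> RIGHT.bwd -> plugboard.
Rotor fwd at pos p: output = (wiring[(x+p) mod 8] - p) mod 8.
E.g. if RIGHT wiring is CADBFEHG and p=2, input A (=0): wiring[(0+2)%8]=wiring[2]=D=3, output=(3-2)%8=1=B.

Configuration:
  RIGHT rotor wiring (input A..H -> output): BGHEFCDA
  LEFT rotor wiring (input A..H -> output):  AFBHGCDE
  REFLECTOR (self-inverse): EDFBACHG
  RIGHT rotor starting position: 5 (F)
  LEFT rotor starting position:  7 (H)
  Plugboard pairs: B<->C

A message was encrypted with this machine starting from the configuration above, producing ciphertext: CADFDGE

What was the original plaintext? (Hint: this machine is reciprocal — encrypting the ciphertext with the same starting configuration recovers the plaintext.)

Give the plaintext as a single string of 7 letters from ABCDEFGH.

Char 1 ('C'): step: R->6, L=7; C->plug->B->R->C->L->G->refl->H->L'->F->R'->A->plug->A
Char 2 ('A'): step: R->7, L=7; A->plug->A->R->B->L->B->refl->D->L'->G->R'->F->plug->F
Char 3 ('D'): step: R->0, L->0 (L advanced); D->plug->D->R->E->L->G->refl->H->L'->D->R'->G->plug->G
Char 4 ('F'): step: R->1, L=0; F->plug->F->R->C->L->B->refl->D->L'->G->R'->B->plug->C
Char 5 ('D'): step: R->2, L=0; D->plug->D->R->A->L->A->refl->E->L'->H->R'->G->plug->G
Char 6 ('G'): step: R->3, L=0; G->plug->G->R->D->L->H->refl->G->L'->E->R'->H->plug->H
Char 7 ('E'): step: R->4, L=0; E->plug->E->R->F->L->C->refl->F->L'->B->R'->A->plug->A

Answer: AFGCGHA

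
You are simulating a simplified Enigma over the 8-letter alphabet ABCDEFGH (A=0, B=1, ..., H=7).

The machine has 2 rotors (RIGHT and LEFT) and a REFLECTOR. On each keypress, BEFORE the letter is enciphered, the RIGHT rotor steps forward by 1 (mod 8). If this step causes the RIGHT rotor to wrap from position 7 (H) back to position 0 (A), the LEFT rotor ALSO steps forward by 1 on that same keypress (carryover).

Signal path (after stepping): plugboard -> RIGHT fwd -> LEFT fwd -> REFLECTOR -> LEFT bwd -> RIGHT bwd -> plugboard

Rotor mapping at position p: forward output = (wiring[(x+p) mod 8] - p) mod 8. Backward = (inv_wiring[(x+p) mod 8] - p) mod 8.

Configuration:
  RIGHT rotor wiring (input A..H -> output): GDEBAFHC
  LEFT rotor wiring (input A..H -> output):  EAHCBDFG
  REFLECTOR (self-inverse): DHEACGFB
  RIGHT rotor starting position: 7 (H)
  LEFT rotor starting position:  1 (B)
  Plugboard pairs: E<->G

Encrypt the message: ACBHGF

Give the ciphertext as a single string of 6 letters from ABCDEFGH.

Char 1 ('A'): step: R->0, L->2 (L advanced); A->plug->A->R->G->L->C->refl->E->L'->F->R'->F->plug->F
Char 2 ('C'): step: R->1, L=2; C->plug->C->R->A->L->F->refl->G->L'->H->R'->D->plug->D
Char 3 ('B'): step: R->2, L=2; B->plug->B->R->H->L->G->refl->F->L'->A->R'->F->plug->F
Char 4 ('H'): step: R->3, L=2; H->plug->H->R->B->L->A->refl->D->L'->E->R'->D->plug->D
Char 5 ('G'): step: R->4, L=2; G->plug->E->R->C->L->H->refl->B->L'->D->R'->C->plug->C
Char 6 ('F'): step: R->5, L=2; F->plug->F->R->H->L->G->refl->F->L'->A->R'->A->plug->A

Answer: FDFDCA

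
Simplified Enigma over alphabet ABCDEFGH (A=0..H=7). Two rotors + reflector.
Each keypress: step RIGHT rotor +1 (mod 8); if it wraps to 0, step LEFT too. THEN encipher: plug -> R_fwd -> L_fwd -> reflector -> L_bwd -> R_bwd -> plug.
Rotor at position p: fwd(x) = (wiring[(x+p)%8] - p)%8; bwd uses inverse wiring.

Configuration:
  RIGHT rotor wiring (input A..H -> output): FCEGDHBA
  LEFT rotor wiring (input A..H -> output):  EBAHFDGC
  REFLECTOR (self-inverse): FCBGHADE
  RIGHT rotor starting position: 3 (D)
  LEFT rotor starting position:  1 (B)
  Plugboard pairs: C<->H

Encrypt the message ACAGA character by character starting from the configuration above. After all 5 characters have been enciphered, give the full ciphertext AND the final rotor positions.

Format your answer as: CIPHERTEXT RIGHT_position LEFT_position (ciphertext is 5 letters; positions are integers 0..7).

Answer: CBCDG 0 2

Derivation:
Char 1 ('A'): step: R->4, L=1; A->plug->A->R->H->L->D->refl->G->L'->C->R'->H->plug->C
Char 2 ('C'): step: R->5, L=1; C->plug->H->R->G->L->B->refl->C->L'->E->R'->B->plug->B
Char 3 ('A'): step: R->6, L=1; A->plug->A->R->D->L->E->refl->H->L'->B->R'->H->plug->C
Char 4 ('G'): step: R->7, L=1; G->plug->G->R->A->L->A->refl->F->L'->F->R'->D->plug->D
Char 5 ('A'): step: R->0, L->2 (L advanced); A->plug->A->R->F->L->A->refl->F->L'->B->R'->G->plug->G
Final: ciphertext=CBCDG, RIGHT=0, LEFT=2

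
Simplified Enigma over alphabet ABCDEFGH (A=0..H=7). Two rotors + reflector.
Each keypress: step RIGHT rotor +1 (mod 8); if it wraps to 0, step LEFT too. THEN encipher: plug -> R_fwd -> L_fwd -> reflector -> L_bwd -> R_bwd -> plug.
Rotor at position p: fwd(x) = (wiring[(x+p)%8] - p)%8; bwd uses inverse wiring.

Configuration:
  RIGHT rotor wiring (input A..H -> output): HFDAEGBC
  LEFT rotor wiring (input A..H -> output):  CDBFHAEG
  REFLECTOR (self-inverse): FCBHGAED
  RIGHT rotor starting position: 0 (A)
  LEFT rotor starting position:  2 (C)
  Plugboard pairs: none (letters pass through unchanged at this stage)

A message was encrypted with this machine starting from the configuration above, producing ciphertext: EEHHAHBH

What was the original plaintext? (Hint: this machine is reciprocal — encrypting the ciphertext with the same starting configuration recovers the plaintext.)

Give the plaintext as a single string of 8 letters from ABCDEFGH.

Char 1 ('E'): step: R->1, L=2; E->plug->E->R->F->L->E->refl->G->L'->D->R'->D->plug->D
Char 2 ('E'): step: R->2, L=2; E->plug->E->R->H->L->B->refl->C->L'->E->R'->D->plug->D
Char 3 ('H'): step: R->3, L=2; H->plug->H->R->A->L->H->refl->D->L'->B->R'->B->plug->B
Char 4 ('H'): step: R->4, L=2; H->plug->H->R->E->L->C->refl->B->L'->H->R'->G->plug->G
Char 5 ('A'): step: R->5, L=2; A->plug->A->R->B->L->D->refl->H->L'->A->R'->E->plug->E
Char 6 ('H'): step: R->6, L=2; H->plug->H->R->A->L->H->refl->D->L'->B->R'->C->plug->C
Char 7 ('B'): step: R->7, L=2; B->plug->B->R->A->L->H->refl->D->L'->B->R'->E->plug->E
Char 8 ('H'): step: R->0, L->3 (L advanced); H->plug->H->R->C->L->F->refl->A->L'->G->R'->F->plug->F

Answer: DDBGECEF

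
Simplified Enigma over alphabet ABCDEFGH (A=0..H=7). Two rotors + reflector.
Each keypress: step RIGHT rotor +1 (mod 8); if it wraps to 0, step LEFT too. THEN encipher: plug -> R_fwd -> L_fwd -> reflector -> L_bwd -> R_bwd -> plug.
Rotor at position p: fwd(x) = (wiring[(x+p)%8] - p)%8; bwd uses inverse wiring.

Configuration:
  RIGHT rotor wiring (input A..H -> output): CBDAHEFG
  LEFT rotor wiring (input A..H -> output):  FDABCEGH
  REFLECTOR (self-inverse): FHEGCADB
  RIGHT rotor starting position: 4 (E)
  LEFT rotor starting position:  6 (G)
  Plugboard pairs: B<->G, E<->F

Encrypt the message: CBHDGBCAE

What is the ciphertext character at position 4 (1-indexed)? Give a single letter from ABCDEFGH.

Char 1 ('C'): step: R->5, L=6; C->plug->C->R->B->L->B->refl->H->L'->C->R'->H->plug->H
Char 2 ('B'): step: R->6, L=6; B->plug->G->R->B->L->B->refl->H->L'->C->R'->F->plug->E
Char 3 ('H'): step: R->7, L=6; H->plug->H->R->G->L->E->refl->C->L'->E->R'->D->plug->D
Char 4 ('D'): step: R->0, L->7 (L advanced); D->plug->D->R->A->L->A->refl->F->L'->G->R'->H->plug->H

H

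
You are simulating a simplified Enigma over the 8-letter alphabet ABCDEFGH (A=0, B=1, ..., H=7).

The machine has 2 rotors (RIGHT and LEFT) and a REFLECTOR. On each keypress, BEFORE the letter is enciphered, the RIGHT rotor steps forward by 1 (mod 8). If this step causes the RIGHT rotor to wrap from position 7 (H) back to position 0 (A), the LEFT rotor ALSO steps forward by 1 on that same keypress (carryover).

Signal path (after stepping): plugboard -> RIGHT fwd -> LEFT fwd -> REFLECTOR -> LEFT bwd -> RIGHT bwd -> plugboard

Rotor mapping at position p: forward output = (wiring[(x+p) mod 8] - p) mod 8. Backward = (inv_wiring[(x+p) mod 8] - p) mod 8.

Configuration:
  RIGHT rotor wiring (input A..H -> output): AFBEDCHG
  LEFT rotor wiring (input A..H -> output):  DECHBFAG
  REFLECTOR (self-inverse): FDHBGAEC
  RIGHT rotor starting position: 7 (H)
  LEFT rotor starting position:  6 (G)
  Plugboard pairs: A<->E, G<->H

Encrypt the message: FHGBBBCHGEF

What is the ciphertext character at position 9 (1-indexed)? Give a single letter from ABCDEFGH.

Char 1 ('F'): step: R->0, L->7 (L advanced); F->plug->F->R->C->L->F->refl->A->L'->E->R'->D->plug->D
Char 2 ('H'): step: R->1, L=7; H->plug->G->R->F->L->C->refl->H->L'->A->R'->B->plug->B
Char 3 ('G'): step: R->2, L=7; G->plug->H->R->D->L->D->refl->B->L'->H->R'->A->plug->E
Char 4 ('B'): step: R->3, L=7; B->plug->B->R->A->L->H->refl->C->L'->F->R'->F->plug->F
Char 5 ('B'): step: R->4, L=7; B->plug->B->R->G->L->G->refl->E->L'->B->R'->F->plug->F
Char 6 ('B'): step: R->5, L=7; B->plug->B->R->C->L->F->refl->A->L'->E->R'->F->plug->F
Char 7 ('C'): step: R->6, L=7; C->plug->C->R->C->L->F->refl->A->L'->E->R'->H->plug->G
Char 8 ('H'): step: R->7, L=7; H->plug->G->R->D->L->D->refl->B->L'->H->R'->A->plug->E
Char 9 ('G'): step: R->0, L->0 (L advanced); G->plug->H->R->G->L->A->refl->F->L'->F->R'->B->plug->B

B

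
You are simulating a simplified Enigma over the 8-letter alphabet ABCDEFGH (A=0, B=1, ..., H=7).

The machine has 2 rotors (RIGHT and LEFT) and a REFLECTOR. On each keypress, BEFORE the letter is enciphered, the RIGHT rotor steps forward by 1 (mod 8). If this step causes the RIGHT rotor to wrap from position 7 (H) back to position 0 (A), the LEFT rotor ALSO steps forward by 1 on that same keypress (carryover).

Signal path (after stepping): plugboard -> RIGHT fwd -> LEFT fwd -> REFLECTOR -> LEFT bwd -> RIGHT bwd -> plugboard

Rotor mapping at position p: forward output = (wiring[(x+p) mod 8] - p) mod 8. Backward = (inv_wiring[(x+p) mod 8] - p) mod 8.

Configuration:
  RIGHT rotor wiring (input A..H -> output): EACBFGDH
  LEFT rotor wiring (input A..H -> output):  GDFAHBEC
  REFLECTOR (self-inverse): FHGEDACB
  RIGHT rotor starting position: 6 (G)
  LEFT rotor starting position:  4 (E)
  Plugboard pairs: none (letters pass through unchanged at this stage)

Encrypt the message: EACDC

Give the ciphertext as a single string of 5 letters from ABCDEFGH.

Answer: CHGBF

Derivation:
Char 1 ('E'): step: R->7, L=4; E->plug->E->R->C->L->A->refl->F->L'->B->R'->C->plug->C
Char 2 ('A'): step: R->0, L->5 (L advanced); A->plug->A->R->E->L->G->refl->C->L'->H->R'->H->plug->H
Char 3 ('C'): step: R->1, L=5; C->plug->C->R->A->L->E->refl->D->L'->G->R'->G->plug->G
Char 4 ('D'): step: R->2, L=5; D->plug->D->R->E->L->G->refl->C->L'->H->R'->B->plug->B
Char 5 ('C'): step: R->3, L=5; C->plug->C->R->D->L->B->refl->H->L'->B->R'->F->plug->F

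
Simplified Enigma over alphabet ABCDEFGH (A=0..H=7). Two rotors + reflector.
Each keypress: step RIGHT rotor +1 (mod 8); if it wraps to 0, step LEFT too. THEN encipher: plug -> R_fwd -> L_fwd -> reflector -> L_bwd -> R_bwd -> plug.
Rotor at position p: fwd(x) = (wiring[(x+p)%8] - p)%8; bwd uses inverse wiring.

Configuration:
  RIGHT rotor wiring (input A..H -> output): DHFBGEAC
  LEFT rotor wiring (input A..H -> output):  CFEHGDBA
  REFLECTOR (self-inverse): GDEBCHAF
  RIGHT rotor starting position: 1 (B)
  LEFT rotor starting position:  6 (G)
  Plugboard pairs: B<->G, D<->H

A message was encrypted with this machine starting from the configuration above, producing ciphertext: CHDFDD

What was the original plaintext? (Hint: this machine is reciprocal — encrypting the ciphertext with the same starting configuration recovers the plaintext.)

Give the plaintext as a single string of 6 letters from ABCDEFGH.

Answer: EFGCGE

Derivation:
Char 1 ('C'): step: R->2, L=6; C->plug->C->R->E->L->G->refl->A->L'->G->R'->E->plug->E
Char 2 ('H'): step: R->3, L=6; H->plug->D->R->F->L->B->refl->D->L'->A->R'->F->plug->F
Char 3 ('D'): step: R->4, L=6; D->plug->H->R->F->L->B->refl->D->L'->A->R'->B->plug->G
Char 4 ('F'): step: R->5, L=6; F->plug->F->R->A->L->D->refl->B->L'->F->R'->C->plug->C
Char 5 ('D'): step: R->6, L=6; D->plug->H->R->G->L->A->refl->G->L'->E->R'->B->plug->G
Char 6 ('D'): step: R->7, L=6; D->plug->H->R->B->L->C->refl->E->L'->C->R'->E->plug->E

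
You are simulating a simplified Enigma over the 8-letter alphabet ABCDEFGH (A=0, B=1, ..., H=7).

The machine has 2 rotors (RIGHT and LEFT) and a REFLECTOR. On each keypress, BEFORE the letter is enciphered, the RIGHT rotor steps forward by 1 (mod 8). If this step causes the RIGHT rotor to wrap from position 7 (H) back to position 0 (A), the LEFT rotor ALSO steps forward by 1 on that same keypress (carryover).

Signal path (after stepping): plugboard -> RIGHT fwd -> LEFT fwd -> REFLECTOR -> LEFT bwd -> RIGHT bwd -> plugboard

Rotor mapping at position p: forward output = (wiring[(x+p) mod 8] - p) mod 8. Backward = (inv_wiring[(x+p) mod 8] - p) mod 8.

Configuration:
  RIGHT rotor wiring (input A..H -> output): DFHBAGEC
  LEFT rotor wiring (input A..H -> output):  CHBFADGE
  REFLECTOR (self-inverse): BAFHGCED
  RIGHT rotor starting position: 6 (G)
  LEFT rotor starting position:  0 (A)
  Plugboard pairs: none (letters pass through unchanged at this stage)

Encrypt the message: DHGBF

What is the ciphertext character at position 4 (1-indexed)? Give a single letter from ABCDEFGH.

Char 1 ('D'): step: R->7, L=0; D->plug->D->R->A->L->C->refl->F->L'->D->R'->A->plug->A
Char 2 ('H'): step: R->0, L->1 (L advanced); H->plug->H->R->C->L->E->refl->G->L'->A->R'->E->plug->E
Char 3 ('G'): step: R->1, L=1; G->plug->G->R->B->L->A->refl->B->L'->H->R'->D->plug->D
Char 4 ('B'): step: R->2, L=1; B->plug->B->R->H->L->B->refl->A->L'->B->R'->G->plug->G

G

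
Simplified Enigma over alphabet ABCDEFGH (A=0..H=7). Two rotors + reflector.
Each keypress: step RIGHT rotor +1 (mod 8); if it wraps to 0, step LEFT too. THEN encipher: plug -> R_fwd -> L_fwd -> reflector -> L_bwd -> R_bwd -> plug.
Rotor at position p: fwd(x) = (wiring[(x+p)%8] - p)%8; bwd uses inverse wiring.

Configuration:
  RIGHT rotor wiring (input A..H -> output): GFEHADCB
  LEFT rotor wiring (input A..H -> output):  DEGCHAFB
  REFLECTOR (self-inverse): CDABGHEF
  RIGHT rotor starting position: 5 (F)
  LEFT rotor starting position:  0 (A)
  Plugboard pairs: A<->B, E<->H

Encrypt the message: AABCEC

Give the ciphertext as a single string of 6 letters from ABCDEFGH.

Answer: EHDDAG

Derivation:
Char 1 ('A'): step: R->6, L=0; A->plug->B->R->D->L->C->refl->A->L'->F->R'->H->plug->E
Char 2 ('A'): step: R->7, L=0; A->plug->B->R->H->L->B->refl->D->L'->A->R'->E->plug->H
Char 3 ('B'): step: R->0, L->1 (L advanced); B->plug->A->R->G->L->A->refl->C->L'->H->R'->D->plug->D
Char 4 ('C'): step: R->1, L=1; C->plug->C->R->G->L->A->refl->C->L'->H->R'->D->plug->D
Char 5 ('E'): step: R->2, L=1; E->plug->H->R->D->L->G->refl->E->L'->F->R'->B->plug->A
Char 6 ('C'): step: R->3, L=1; C->plug->C->R->A->L->D->refl->B->L'->C->R'->G->plug->G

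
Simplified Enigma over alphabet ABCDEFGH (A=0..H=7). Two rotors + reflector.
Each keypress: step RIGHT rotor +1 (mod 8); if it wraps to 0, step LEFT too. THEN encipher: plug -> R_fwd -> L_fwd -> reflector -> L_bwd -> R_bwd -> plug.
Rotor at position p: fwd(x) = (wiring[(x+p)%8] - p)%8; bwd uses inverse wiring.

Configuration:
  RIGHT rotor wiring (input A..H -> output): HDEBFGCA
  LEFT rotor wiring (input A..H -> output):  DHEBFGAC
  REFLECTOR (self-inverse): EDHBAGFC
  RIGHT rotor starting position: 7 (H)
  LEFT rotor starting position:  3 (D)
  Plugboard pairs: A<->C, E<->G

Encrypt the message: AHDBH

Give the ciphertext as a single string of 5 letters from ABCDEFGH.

Char 1 ('A'): step: R->0, L->4 (L advanced); A->plug->C->R->E->L->H->refl->C->L'->B->R'->D->plug->D
Char 2 ('H'): step: R->1, L=4; H->plug->H->R->G->L->A->refl->E->L'->C->R'->A->plug->C
Char 3 ('D'): step: R->2, L=4; D->plug->D->R->E->L->H->refl->C->L'->B->R'->H->plug->H
Char 4 ('B'): step: R->3, L=4; B->plug->B->R->C->L->E->refl->A->L'->G->R'->A->plug->C
Char 5 ('H'): step: R->4, L=4; H->plug->H->R->F->L->D->refl->B->L'->A->R'->G->plug->E

Answer: DCHCE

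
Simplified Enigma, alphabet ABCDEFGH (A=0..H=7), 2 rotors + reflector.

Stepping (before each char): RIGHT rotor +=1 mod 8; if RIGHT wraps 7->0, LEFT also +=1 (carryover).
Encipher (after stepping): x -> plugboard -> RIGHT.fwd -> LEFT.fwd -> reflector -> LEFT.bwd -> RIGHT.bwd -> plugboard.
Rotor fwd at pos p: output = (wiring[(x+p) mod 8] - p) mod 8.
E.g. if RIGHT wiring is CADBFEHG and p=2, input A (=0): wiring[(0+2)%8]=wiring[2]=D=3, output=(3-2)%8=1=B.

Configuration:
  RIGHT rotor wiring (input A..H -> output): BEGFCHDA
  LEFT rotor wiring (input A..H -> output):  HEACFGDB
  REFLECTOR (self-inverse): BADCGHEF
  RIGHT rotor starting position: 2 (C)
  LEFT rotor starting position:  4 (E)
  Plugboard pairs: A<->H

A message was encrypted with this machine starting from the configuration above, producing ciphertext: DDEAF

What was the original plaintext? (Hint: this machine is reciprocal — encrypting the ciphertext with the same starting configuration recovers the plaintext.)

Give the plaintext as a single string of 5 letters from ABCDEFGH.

Answer: EABGB

Derivation:
Char 1 ('D'): step: R->3, L=4; D->plug->D->R->A->L->B->refl->A->L'->F->R'->E->plug->E
Char 2 ('D'): step: R->4, L=4; D->plug->D->R->E->L->D->refl->C->L'->B->R'->H->plug->A
Char 3 ('E'): step: R->5, L=4; E->plug->E->R->H->L->G->refl->E->L'->G->R'->B->plug->B
Char 4 ('A'): step: R->6, L=4; A->plug->H->R->B->L->C->refl->D->L'->E->R'->G->plug->G
Char 5 ('F'): step: R->7, L=4; F->plug->F->R->D->L->F->refl->H->L'->C->R'->B->plug->B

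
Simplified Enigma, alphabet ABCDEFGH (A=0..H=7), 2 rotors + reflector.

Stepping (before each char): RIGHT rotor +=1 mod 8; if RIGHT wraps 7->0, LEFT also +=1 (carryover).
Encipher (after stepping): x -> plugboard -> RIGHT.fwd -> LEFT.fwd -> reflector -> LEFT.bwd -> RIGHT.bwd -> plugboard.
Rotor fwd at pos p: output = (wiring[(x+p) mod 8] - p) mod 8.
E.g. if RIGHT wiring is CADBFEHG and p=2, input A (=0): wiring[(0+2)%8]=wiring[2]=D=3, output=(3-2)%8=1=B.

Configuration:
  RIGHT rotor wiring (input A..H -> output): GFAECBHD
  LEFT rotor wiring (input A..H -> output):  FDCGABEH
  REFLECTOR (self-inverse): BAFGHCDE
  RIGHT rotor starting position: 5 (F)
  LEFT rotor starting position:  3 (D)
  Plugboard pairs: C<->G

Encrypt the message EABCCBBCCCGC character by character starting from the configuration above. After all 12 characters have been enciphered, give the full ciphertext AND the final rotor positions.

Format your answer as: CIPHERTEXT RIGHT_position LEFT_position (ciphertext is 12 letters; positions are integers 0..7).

Answer: GBGABAHDEAFH 1 5

Derivation:
Char 1 ('E'): step: R->6, L=3; E->plug->E->R->C->L->G->refl->D->L'->A->R'->C->plug->G
Char 2 ('A'): step: R->7, L=3; A->plug->A->R->E->L->E->refl->H->L'->H->R'->B->plug->B
Char 3 ('B'): step: R->0, L->4 (L advanced); B->plug->B->R->F->L->H->refl->E->L'->A->R'->C->plug->G
Char 4 ('C'): step: R->1, L=4; C->plug->G->R->C->L->A->refl->B->L'->E->R'->A->plug->A
Char 5 ('C'): step: R->2, L=4; C->plug->G->R->E->L->B->refl->A->L'->C->R'->B->plug->B
Char 6 ('B'): step: R->3, L=4; B->plug->B->R->H->L->C->refl->F->L'->B->R'->A->plug->A
Char 7 ('B'): step: R->4, L=4; B->plug->B->R->F->L->H->refl->E->L'->A->R'->H->plug->H
Char 8 ('C'): step: R->5, L=4; C->plug->G->R->H->L->C->refl->F->L'->B->R'->D->plug->D
Char 9 ('C'): step: R->6, L=4; C->plug->G->R->E->L->B->refl->A->L'->C->R'->E->plug->E
Char 10 ('C'): step: R->7, L=4; C->plug->G->R->C->L->A->refl->B->L'->E->R'->A->plug->A
Char 11 ('G'): step: R->0, L->5 (L advanced); G->plug->C->R->A->L->E->refl->H->L'->B->R'->F->plug->F
Char 12 ('C'): step: R->1, L=5; C->plug->G->R->C->L->C->refl->F->L'->F->R'->H->plug->H
Final: ciphertext=GBGABAHDEAFH, RIGHT=1, LEFT=5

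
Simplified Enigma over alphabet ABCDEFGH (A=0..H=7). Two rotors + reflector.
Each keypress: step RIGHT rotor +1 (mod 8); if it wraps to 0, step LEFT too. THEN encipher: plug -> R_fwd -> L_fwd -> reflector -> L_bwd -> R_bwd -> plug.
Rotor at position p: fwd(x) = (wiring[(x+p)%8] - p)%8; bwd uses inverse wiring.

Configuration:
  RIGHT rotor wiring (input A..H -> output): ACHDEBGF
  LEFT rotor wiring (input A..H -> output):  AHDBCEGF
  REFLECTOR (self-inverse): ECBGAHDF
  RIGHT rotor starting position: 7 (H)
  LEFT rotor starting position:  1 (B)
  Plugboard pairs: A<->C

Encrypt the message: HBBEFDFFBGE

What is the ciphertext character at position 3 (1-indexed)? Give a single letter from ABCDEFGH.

Char 1 ('H'): step: R->0, L->2 (L advanced); H->plug->H->R->F->L->D->refl->G->L'->G->R'->G->plug->G
Char 2 ('B'): step: R->1, L=2; B->plug->B->R->G->L->G->refl->D->L'->F->R'->F->plug->F
Char 3 ('B'): step: R->2, L=2; B->plug->B->R->B->L->H->refl->F->L'->H->R'->D->plug->D

D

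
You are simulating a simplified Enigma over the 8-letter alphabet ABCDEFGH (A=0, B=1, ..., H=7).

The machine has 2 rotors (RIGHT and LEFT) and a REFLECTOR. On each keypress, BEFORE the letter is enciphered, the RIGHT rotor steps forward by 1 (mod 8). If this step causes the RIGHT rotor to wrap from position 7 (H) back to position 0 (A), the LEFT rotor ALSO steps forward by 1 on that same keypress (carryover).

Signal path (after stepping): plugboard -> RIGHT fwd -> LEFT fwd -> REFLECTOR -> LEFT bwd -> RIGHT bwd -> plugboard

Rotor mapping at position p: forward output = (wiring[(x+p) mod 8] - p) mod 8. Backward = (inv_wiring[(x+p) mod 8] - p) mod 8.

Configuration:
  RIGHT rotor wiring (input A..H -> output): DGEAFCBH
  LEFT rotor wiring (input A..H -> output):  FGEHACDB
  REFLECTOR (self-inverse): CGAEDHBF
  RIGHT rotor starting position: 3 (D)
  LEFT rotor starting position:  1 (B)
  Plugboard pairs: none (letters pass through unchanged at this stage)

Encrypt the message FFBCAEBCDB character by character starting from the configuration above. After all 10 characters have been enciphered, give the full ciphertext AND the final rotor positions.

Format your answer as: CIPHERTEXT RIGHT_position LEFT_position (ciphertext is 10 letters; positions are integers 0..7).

Char 1 ('F'): step: R->4, L=1; F->plug->F->R->C->L->G->refl->B->L'->E->R'->H->plug->H
Char 2 ('F'): step: R->5, L=1; F->plug->F->R->H->L->E->refl->D->L'->B->R'->E->plug->E
Char 3 ('B'): step: R->6, L=1; B->plug->B->R->B->L->D->refl->E->L'->H->R'->G->plug->G
Char 4 ('C'): step: R->7, L=1; C->plug->C->R->H->L->E->refl->D->L'->B->R'->E->plug->E
Char 5 ('A'): step: R->0, L->2 (L advanced); A->plug->A->R->D->L->A->refl->C->L'->A->R'->D->plug->D
Char 6 ('E'): step: R->1, L=2; E->plug->E->R->B->L->F->refl->H->L'->F->R'->A->plug->A
Char 7 ('B'): step: R->2, L=2; B->plug->B->R->G->L->D->refl->E->L'->H->R'->E->plug->E
Char 8 ('C'): step: R->3, L=2; C->plug->C->R->H->L->E->refl->D->L'->G->R'->D->plug->D
Char 9 ('D'): step: R->4, L=2; D->plug->D->R->D->L->A->refl->C->L'->A->R'->G->plug->G
Char 10 ('B'): step: R->5, L=2; B->plug->B->R->E->L->B->refl->G->L'->C->R'->C->plug->C
Final: ciphertext=HEGEDAEDGC, RIGHT=5, LEFT=2

Answer: HEGEDAEDGC 5 2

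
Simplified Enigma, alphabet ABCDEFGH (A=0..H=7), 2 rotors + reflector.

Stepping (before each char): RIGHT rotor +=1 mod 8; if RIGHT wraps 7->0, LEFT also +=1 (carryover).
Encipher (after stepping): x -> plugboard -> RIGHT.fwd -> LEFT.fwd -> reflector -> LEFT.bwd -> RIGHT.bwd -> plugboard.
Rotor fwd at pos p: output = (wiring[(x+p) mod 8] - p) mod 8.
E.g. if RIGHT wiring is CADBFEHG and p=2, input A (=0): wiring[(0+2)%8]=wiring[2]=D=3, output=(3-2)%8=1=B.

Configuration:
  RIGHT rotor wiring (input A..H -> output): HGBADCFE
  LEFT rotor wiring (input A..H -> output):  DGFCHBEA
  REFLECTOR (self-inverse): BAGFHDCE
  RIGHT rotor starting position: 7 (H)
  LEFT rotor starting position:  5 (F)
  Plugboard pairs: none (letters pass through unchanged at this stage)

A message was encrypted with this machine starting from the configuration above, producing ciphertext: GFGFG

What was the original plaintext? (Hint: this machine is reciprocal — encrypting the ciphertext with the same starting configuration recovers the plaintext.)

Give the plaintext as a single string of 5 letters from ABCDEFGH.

Char 1 ('G'): step: R->0, L->6 (L advanced); G->plug->G->R->F->L->E->refl->H->L'->E->R'->H->plug->H
Char 2 ('F'): step: R->1, L=6; F->plug->F->R->E->L->H->refl->E->L'->F->R'->A->plug->A
Char 3 ('G'): step: R->2, L=6; G->plug->G->R->F->L->E->refl->H->L'->E->R'->H->plug->H
Char 4 ('F'): step: R->3, L=6; F->plug->F->R->E->L->H->refl->E->L'->F->R'->A->plug->A
Char 5 ('G'): step: R->4, L=6; G->plug->G->R->F->L->E->refl->H->L'->E->R'->H->plug->H

Answer: HAHAH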